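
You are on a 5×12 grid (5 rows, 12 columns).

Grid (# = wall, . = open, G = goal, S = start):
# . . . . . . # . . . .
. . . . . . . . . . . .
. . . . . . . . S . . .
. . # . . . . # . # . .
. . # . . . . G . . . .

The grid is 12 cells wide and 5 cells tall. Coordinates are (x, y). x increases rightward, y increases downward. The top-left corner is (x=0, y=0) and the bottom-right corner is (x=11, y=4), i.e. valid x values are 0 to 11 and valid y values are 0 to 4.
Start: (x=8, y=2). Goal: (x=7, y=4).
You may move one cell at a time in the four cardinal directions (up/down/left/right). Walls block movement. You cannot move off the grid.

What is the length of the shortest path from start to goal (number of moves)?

BFS from (x=8, y=2) until reaching (x=7, y=4):
  Distance 0: (x=8, y=2)
  Distance 1: (x=8, y=1), (x=7, y=2), (x=9, y=2), (x=8, y=3)
  Distance 2: (x=8, y=0), (x=7, y=1), (x=9, y=1), (x=6, y=2), (x=10, y=2), (x=8, y=4)
  Distance 3: (x=9, y=0), (x=6, y=1), (x=10, y=1), (x=5, y=2), (x=11, y=2), (x=6, y=3), (x=10, y=3), (x=7, y=4), (x=9, y=4)  <- goal reached here
One shortest path (3 moves): (x=8, y=2) -> (x=8, y=3) -> (x=8, y=4) -> (x=7, y=4)

Answer: Shortest path length: 3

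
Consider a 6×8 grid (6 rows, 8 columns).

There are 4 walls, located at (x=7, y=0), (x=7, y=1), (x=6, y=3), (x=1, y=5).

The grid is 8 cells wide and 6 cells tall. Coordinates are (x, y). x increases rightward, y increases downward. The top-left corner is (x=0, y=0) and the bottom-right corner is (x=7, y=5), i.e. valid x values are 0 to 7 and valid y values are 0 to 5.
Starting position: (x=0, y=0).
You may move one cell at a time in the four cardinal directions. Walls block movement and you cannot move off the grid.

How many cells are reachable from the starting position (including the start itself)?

Answer: Reachable cells: 44

Derivation:
BFS flood-fill from (x=0, y=0):
  Distance 0: (x=0, y=0)
  Distance 1: (x=1, y=0), (x=0, y=1)
  Distance 2: (x=2, y=0), (x=1, y=1), (x=0, y=2)
  Distance 3: (x=3, y=0), (x=2, y=1), (x=1, y=2), (x=0, y=3)
  Distance 4: (x=4, y=0), (x=3, y=1), (x=2, y=2), (x=1, y=3), (x=0, y=4)
  Distance 5: (x=5, y=0), (x=4, y=1), (x=3, y=2), (x=2, y=3), (x=1, y=4), (x=0, y=5)
  Distance 6: (x=6, y=0), (x=5, y=1), (x=4, y=2), (x=3, y=3), (x=2, y=4)
  Distance 7: (x=6, y=1), (x=5, y=2), (x=4, y=3), (x=3, y=4), (x=2, y=5)
  Distance 8: (x=6, y=2), (x=5, y=3), (x=4, y=4), (x=3, y=5)
  Distance 9: (x=7, y=2), (x=5, y=4), (x=4, y=5)
  Distance 10: (x=7, y=3), (x=6, y=4), (x=5, y=5)
  Distance 11: (x=7, y=4), (x=6, y=5)
  Distance 12: (x=7, y=5)
Total reachable: 44 (grid has 44 open cells total)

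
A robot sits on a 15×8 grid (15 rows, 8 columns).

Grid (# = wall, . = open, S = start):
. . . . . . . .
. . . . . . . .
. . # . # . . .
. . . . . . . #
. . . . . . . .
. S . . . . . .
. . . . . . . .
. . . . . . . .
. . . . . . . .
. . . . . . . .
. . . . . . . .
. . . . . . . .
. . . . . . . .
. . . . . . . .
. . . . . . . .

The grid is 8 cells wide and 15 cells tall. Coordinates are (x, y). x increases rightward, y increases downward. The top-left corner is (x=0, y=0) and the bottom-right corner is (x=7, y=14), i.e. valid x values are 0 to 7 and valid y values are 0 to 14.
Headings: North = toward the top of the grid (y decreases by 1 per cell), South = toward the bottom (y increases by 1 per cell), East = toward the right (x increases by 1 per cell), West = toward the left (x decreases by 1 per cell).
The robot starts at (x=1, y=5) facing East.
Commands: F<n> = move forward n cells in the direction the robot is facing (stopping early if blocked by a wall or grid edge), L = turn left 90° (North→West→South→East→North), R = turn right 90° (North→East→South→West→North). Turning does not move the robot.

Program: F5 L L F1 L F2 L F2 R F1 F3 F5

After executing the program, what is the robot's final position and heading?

Start: (x=1, y=5), facing East
  F5: move forward 5, now at (x=6, y=5)
  L: turn left, now facing North
  L: turn left, now facing West
  F1: move forward 1, now at (x=5, y=5)
  L: turn left, now facing South
  F2: move forward 2, now at (x=5, y=7)
  L: turn left, now facing East
  F2: move forward 2, now at (x=7, y=7)
  R: turn right, now facing South
  F1: move forward 1, now at (x=7, y=8)
  F3: move forward 3, now at (x=7, y=11)
  F5: move forward 3/5 (blocked), now at (x=7, y=14)
Final: (x=7, y=14), facing South

Answer: Final position: (x=7, y=14), facing South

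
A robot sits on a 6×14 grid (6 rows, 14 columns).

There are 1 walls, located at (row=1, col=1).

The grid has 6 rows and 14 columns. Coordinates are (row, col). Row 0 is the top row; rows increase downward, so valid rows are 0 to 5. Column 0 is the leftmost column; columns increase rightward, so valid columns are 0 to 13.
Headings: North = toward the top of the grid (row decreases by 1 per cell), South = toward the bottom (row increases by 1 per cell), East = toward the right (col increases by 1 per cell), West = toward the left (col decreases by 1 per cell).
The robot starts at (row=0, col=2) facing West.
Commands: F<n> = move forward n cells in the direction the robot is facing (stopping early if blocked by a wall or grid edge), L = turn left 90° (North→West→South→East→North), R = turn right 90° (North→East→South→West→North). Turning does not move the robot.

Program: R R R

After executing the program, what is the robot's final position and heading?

Start: (row=0, col=2), facing West
  R: turn right, now facing North
  R: turn right, now facing East
  R: turn right, now facing South
Final: (row=0, col=2), facing South

Answer: Final position: (row=0, col=2), facing South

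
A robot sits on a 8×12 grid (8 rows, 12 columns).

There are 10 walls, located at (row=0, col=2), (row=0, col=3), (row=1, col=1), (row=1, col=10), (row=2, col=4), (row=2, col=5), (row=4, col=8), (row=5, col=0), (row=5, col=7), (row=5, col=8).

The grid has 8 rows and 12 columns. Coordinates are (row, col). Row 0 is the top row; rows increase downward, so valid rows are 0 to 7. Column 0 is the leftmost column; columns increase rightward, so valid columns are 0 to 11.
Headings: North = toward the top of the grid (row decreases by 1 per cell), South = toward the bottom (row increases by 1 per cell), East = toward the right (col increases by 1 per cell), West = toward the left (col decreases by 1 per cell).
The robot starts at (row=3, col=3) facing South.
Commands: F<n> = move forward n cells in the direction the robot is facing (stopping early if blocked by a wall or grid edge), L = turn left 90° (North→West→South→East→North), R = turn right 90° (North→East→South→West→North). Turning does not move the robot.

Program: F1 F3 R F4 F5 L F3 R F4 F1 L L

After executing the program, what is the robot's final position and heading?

Start: (row=3, col=3), facing South
  F1: move forward 1, now at (row=4, col=3)
  F3: move forward 3, now at (row=7, col=3)
  R: turn right, now facing West
  F4: move forward 3/4 (blocked), now at (row=7, col=0)
  F5: move forward 0/5 (blocked), now at (row=7, col=0)
  L: turn left, now facing South
  F3: move forward 0/3 (blocked), now at (row=7, col=0)
  R: turn right, now facing West
  F4: move forward 0/4 (blocked), now at (row=7, col=0)
  F1: move forward 0/1 (blocked), now at (row=7, col=0)
  L: turn left, now facing South
  L: turn left, now facing East
Final: (row=7, col=0), facing East

Answer: Final position: (row=7, col=0), facing East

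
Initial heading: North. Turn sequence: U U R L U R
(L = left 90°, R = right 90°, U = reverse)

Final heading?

Answer: Final heading: West

Derivation:
Start: North
  U (U-turn (180°)) -> South
  U (U-turn (180°)) -> North
  R (right (90° clockwise)) -> East
  L (left (90° counter-clockwise)) -> North
  U (U-turn (180°)) -> South
  R (right (90° clockwise)) -> West
Final: West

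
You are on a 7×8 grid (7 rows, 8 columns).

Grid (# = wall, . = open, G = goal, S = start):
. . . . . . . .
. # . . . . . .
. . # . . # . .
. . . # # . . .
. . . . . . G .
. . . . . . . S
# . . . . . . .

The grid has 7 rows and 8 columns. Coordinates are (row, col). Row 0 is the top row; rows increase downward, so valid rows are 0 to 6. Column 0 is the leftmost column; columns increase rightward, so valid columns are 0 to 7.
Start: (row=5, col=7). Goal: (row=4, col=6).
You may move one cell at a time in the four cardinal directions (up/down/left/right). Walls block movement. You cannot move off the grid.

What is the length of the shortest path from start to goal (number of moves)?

BFS from (row=5, col=7) until reaching (row=4, col=6):
  Distance 0: (row=5, col=7)
  Distance 1: (row=4, col=7), (row=5, col=6), (row=6, col=7)
  Distance 2: (row=3, col=7), (row=4, col=6), (row=5, col=5), (row=6, col=6)  <- goal reached here
One shortest path (2 moves): (row=5, col=7) -> (row=5, col=6) -> (row=4, col=6)

Answer: Shortest path length: 2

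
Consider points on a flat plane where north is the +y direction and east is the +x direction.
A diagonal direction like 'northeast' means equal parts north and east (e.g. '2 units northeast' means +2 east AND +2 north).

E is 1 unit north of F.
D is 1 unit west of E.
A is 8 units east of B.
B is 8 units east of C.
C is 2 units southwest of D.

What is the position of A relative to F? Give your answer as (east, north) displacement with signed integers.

Place F at the origin (east=0, north=0).
  E is 1 unit north of F: delta (east=+0, north=+1); E at (east=0, north=1).
  D is 1 unit west of E: delta (east=-1, north=+0); D at (east=-1, north=1).
  C is 2 units southwest of D: delta (east=-2, north=-2); C at (east=-3, north=-1).
  B is 8 units east of C: delta (east=+8, north=+0); B at (east=5, north=-1).
  A is 8 units east of B: delta (east=+8, north=+0); A at (east=13, north=-1).
Therefore A relative to F: (east=13, north=-1).

Answer: A is at (east=13, north=-1) relative to F.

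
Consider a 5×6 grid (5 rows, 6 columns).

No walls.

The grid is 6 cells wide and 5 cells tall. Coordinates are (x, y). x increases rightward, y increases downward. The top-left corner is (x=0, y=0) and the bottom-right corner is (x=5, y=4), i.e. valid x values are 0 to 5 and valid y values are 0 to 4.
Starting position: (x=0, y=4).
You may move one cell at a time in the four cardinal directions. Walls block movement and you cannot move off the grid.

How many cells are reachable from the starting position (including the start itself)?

Answer: Reachable cells: 30

Derivation:
BFS flood-fill from (x=0, y=4):
  Distance 0: (x=0, y=4)
  Distance 1: (x=0, y=3), (x=1, y=4)
  Distance 2: (x=0, y=2), (x=1, y=3), (x=2, y=4)
  Distance 3: (x=0, y=1), (x=1, y=2), (x=2, y=3), (x=3, y=4)
  Distance 4: (x=0, y=0), (x=1, y=1), (x=2, y=2), (x=3, y=3), (x=4, y=4)
  Distance 5: (x=1, y=0), (x=2, y=1), (x=3, y=2), (x=4, y=3), (x=5, y=4)
  Distance 6: (x=2, y=0), (x=3, y=1), (x=4, y=2), (x=5, y=3)
  Distance 7: (x=3, y=0), (x=4, y=1), (x=5, y=2)
  Distance 8: (x=4, y=0), (x=5, y=1)
  Distance 9: (x=5, y=0)
Total reachable: 30 (grid has 30 open cells total)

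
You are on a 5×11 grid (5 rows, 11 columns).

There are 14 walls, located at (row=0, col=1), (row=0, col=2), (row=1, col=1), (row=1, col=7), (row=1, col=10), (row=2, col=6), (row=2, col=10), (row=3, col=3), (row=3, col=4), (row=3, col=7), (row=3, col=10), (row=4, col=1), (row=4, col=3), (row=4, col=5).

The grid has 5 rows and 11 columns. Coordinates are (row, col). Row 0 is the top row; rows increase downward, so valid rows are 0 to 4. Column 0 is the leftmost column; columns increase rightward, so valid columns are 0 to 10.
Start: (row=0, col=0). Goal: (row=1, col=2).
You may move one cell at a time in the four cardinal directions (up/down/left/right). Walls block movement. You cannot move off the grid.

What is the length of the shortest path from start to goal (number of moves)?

BFS from (row=0, col=0) until reaching (row=1, col=2):
  Distance 0: (row=0, col=0)
  Distance 1: (row=1, col=0)
  Distance 2: (row=2, col=0)
  Distance 3: (row=2, col=1), (row=3, col=0)
  Distance 4: (row=2, col=2), (row=3, col=1), (row=4, col=0)
  Distance 5: (row=1, col=2), (row=2, col=3), (row=3, col=2)  <- goal reached here
One shortest path (5 moves): (row=0, col=0) -> (row=1, col=0) -> (row=2, col=0) -> (row=2, col=1) -> (row=2, col=2) -> (row=1, col=2)

Answer: Shortest path length: 5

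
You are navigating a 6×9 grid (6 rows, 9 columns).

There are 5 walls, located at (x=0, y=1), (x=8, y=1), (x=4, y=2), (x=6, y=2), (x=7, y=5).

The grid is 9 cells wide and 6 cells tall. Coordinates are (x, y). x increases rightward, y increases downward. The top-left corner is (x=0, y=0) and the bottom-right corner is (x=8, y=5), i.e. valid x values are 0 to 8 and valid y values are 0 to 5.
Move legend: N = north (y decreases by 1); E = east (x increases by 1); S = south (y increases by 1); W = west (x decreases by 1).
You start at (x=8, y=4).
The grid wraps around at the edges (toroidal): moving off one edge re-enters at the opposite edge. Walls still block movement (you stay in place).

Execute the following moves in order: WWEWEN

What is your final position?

Answer: Final position: (x=7, y=3)

Derivation:
Start: (x=8, y=4)
  W (west): (x=8, y=4) -> (x=7, y=4)
  W (west): (x=7, y=4) -> (x=6, y=4)
  E (east): (x=6, y=4) -> (x=7, y=4)
  W (west): (x=7, y=4) -> (x=6, y=4)
  E (east): (x=6, y=4) -> (x=7, y=4)
  N (north): (x=7, y=4) -> (x=7, y=3)
Final: (x=7, y=3)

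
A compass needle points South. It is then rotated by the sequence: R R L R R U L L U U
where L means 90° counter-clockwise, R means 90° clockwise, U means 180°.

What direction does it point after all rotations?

Start: South
  R (right (90° clockwise)) -> West
  R (right (90° clockwise)) -> North
  L (left (90° counter-clockwise)) -> West
  R (right (90° clockwise)) -> North
  R (right (90° clockwise)) -> East
  U (U-turn (180°)) -> West
  L (left (90° counter-clockwise)) -> South
  L (left (90° counter-clockwise)) -> East
  U (U-turn (180°)) -> West
  U (U-turn (180°)) -> East
Final: East

Answer: Final heading: East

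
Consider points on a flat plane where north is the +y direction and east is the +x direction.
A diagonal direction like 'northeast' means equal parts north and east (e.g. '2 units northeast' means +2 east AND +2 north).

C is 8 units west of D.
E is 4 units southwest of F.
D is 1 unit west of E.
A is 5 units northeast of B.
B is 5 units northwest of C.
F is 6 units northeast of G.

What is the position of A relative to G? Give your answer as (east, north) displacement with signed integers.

Answer: A is at (east=-7, north=12) relative to G.

Derivation:
Place G at the origin (east=0, north=0).
  F is 6 units northeast of G: delta (east=+6, north=+6); F at (east=6, north=6).
  E is 4 units southwest of F: delta (east=-4, north=-4); E at (east=2, north=2).
  D is 1 unit west of E: delta (east=-1, north=+0); D at (east=1, north=2).
  C is 8 units west of D: delta (east=-8, north=+0); C at (east=-7, north=2).
  B is 5 units northwest of C: delta (east=-5, north=+5); B at (east=-12, north=7).
  A is 5 units northeast of B: delta (east=+5, north=+5); A at (east=-7, north=12).
Therefore A relative to G: (east=-7, north=12).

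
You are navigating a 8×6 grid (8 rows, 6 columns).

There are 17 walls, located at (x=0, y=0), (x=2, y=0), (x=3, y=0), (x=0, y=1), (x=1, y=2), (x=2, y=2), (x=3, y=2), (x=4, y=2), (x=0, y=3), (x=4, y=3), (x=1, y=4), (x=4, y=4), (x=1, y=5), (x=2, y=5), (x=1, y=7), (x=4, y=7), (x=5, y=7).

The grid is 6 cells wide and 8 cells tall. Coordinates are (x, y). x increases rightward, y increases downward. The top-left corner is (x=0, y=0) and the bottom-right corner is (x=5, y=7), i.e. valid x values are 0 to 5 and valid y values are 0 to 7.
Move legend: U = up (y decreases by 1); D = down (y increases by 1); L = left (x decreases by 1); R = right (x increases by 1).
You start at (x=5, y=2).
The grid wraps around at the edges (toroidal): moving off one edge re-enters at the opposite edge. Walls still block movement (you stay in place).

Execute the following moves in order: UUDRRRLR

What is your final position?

Answer: Final position: (x=5, y=1)

Derivation:
Start: (x=5, y=2)
  U (up): (x=5, y=2) -> (x=5, y=1)
  U (up): (x=5, y=1) -> (x=5, y=0)
  D (down): (x=5, y=0) -> (x=5, y=1)
  [×3]R (right): blocked, stay at (x=5, y=1)
  L (left): (x=5, y=1) -> (x=4, y=1)
  R (right): (x=4, y=1) -> (x=5, y=1)
Final: (x=5, y=1)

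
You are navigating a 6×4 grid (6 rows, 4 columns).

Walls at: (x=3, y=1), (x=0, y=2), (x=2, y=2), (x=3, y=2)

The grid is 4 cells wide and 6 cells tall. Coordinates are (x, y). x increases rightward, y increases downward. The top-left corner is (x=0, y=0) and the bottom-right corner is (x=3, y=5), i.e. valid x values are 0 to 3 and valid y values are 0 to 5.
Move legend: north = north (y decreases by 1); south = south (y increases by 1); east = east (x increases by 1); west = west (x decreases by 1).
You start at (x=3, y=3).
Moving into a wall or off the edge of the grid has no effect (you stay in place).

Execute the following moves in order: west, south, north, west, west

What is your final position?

Answer: Final position: (x=0, y=3)

Derivation:
Start: (x=3, y=3)
  west (west): (x=3, y=3) -> (x=2, y=3)
  south (south): (x=2, y=3) -> (x=2, y=4)
  north (north): (x=2, y=4) -> (x=2, y=3)
  west (west): (x=2, y=3) -> (x=1, y=3)
  west (west): (x=1, y=3) -> (x=0, y=3)
Final: (x=0, y=3)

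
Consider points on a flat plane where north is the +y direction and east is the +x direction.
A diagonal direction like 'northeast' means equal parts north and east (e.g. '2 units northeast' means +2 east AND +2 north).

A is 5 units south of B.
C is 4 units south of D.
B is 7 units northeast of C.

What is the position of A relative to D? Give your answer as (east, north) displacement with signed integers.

Place D at the origin (east=0, north=0).
  C is 4 units south of D: delta (east=+0, north=-4); C at (east=0, north=-4).
  B is 7 units northeast of C: delta (east=+7, north=+7); B at (east=7, north=3).
  A is 5 units south of B: delta (east=+0, north=-5); A at (east=7, north=-2).
Therefore A relative to D: (east=7, north=-2).

Answer: A is at (east=7, north=-2) relative to D.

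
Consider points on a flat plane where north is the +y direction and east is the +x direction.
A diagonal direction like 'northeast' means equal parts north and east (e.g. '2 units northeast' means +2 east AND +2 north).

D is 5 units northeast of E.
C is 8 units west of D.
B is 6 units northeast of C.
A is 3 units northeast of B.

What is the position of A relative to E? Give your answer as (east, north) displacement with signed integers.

Place E at the origin (east=0, north=0).
  D is 5 units northeast of E: delta (east=+5, north=+5); D at (east=5, north=5).
  C is 8 units west of D: delta (east=-8, north=+0); C at (east=-3, north=5).
  B is 6 units northeast of C: delta (east=+6, north=+6); B at (east=3, north=11).
  A is 3 units northeast of B: delta (east=+3, north=+3); A at (east=6, north=14).
Therefore A relative to E: (east=6, north=14).

Answer: A is at (east=6, north=14) relative to E.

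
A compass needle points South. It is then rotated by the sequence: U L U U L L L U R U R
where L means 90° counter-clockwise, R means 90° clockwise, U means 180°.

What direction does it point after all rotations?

Start: South
  U (U-turn (180°)) -> North
  L (left (90° counter-clockwise)) -> West
  U (U-turn (180°)) -> East
  U (U-turn (180°)) -> West
  L (left (90° counter-clockwise)) -> South
  L (left (90° counter-clockwise)) -> East
  L (left (90° counter-clockwise)) -> North
  U (U-turn (180°)) -> South
  R (right (90° clockwise)) -> West
  U (U-turn (180°)) -> East
  R (right (90° clockwise)) -> South
Final: South

Answer: Final heading: South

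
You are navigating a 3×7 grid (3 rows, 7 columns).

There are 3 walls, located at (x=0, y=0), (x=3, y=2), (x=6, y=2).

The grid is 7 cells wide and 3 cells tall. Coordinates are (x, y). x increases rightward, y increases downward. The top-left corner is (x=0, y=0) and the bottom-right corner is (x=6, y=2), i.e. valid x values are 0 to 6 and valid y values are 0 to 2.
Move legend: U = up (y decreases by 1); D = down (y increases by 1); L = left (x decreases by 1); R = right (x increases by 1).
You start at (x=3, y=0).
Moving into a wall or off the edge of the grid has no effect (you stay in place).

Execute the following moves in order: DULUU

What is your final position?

Answer: Final position: (x=2, y=0)

Derivation:
Start: (x=3, y=0)
  D (down): (x=3, y=0) -> (x=3, y=1)
  U (up): (x=3, y=1) -> (x=3, y=0)
  L (left): (x=3, y=0) -> (x=2, y=0)
  U (up): blocked, stay at (x=2, y=0)
  U (up): blocked, stay at (x=2, y=0)
Final: (x=2, y=0)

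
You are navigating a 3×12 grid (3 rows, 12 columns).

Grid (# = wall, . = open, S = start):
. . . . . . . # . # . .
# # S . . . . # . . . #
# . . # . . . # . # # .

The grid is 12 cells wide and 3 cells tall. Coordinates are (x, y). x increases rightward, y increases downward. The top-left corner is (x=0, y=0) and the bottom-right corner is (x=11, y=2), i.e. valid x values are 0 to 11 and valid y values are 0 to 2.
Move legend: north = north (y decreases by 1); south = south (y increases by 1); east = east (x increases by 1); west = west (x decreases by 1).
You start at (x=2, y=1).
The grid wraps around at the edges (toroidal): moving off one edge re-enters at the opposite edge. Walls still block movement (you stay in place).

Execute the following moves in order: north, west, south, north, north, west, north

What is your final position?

Start: (x=2, y=1)
  north (north): (x=2, y=1) -> (x=2, y=0)
  west (west): (x=2, y=0) -> (x=1, y=0)
  south (south): blocked, stay at (x=1, y=0)
  north (north): (x=1, y=0) -> (x=1, y=2)
  north (north): blocked, stay at (x=1, y=2)
  west (west): blocked, stay at (x=1, y=2)
  north (north): blocked, stay at (x=1, y=2)
Final: (x=1, y=2)

Answer: Final position: (x=1, y=2)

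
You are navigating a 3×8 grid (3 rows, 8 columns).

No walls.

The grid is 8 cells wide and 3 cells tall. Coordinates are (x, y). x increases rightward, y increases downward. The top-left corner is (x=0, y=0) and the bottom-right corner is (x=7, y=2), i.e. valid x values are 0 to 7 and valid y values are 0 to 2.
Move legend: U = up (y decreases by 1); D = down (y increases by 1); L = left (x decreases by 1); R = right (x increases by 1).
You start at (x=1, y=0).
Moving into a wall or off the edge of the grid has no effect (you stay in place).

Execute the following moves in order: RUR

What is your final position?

Answer: Final position: (x=3, y=0)

Derivation:
Start: (x=1, y=0)
  R (right): (x=1, y=0) -> (x=2, y=0)
  U (up): blocked, stay at (x=2, y=0)
  R (right): (x=2, y=0) -> (x=3, y=0)
Final: (x=3, y=0)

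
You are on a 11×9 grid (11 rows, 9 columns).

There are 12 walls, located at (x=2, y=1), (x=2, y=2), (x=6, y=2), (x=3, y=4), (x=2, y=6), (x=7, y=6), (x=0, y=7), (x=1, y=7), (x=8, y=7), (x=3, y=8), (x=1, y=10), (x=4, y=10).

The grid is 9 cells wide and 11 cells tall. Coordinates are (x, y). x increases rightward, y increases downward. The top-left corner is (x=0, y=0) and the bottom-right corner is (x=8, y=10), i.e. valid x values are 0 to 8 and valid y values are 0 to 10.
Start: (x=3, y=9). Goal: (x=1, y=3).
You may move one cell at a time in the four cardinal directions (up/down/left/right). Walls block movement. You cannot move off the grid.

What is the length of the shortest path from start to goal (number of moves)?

Answer: Shortest path length: 10

Derivation:
BFS from (x=3, y=9) until reaching (x=1, y=3):
  Distance 0: (x=3, y=9)
  Distance 1: (x=2, y=9), (x=4, y=9), (x=3, y=10)
  Distance 2: (x=2, y=8), (x=4, y=8), (x=1, y=9), (x=5, y=9), (x=2, y=10)
  Distance 3: (x=2, y=7), (x=4, y=7), (x=1, y=8), (x=5, y=8), (x=0, y=9), (x=6, y=9), (x=5, y=10)
  Distance 4: (x=4, y=6), (x=3, y=7), (x=5, y=7), (x=0, y=8), (x=6, y=8), (x=7, y=9), (x=0, y=10), (x=6, y=10)
  Distance 5: (x=4, y=5), (x=3, y=6), (x=5, y=6), (x=6, y=7), (x=7, y=8), (x=8, y=9), (x=7, y=10)
  Distance 6: (x=4, y=4), (x=3, y=5), (x=5, y=5), (x=6, y=6), (x=7, y=7), (x=8, y=8), (x=8, y=10)
  Distance 7: (x=4, y=3), (x=5, y=4), (x=2, y=5), (x=6, y=5)
  Distance 8: (x=4, y=2), (x=3, y=3), (x=5, y=3), (x=2, y=4), (x=6, y=4), (x=1, y=5), (x=7, y=5)
  Distance 9: (x=4, y=1), (x=3, y=2), (x=5, y=2), (x=2, y=3), (x=6, y=3), (x=1, y=4), (x=7, y=4), (x=0, y=5), (x=8, y=5), (x=1, y=6)
  Distance 10: (x=4, y=0), (x=3, y=1), (x=5, y=1), (x=1, y=3), (x=7, y=3), (x=0, y=4), (x=8, y=4), (x=0, y=6), (x=8, y=6)  <- goal reached here
One shortest path (10 moves): (x=3, y=9) -> (x=4, y=9) -> (x=4, y=8) -> (x=4, y=7) -> (x=3, y=7) -> (x=3, y=6) -> (x=3, y=5) -> (x=2, y=5) -> (x=1, y=5) -> (x=1, y=4) -> (x=1, y=3)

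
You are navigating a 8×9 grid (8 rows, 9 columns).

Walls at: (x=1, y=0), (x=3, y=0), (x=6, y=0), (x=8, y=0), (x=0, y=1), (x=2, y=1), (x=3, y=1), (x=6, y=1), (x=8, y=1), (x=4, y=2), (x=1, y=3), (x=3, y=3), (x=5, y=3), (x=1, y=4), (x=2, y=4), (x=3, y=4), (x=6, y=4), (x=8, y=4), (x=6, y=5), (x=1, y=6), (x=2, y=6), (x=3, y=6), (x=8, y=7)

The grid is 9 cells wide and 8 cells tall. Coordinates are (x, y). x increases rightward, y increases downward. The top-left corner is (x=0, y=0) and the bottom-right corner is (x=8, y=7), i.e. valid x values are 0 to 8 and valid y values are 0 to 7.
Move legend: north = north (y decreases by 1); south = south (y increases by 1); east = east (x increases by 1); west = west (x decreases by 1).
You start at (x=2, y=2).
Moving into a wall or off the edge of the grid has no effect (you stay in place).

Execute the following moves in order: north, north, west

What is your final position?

Answer: Final position: (x=1, y=2)

Derivation:
Start: (x=2, y=2)
  north (north): blocked, stay at (x=2, y=2)
  north (north): blocked, stay at (x=2, y=2)
  west (west): (x=2, y=2) -> (x=1, y=2)
Final: (x=1, y=2)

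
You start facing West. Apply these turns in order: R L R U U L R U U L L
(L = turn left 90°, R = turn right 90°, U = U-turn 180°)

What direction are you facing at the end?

Answer: Final heading: South

Derivation:
Start: West
  R (right (90° clockwise)) -> North
  L (left (90° counter-clockwise)) -> West
  R (right (90° clockwise)) -> North
  U (U-turn (180°)) -> South
  U (U-turn (180°)) -> North
  L (left (90° counter-clockwise)) -> West
  R (right (90° clockwise)) -> North
  U (U-turn (180°)) -> South
  U (U-turn (180°)) -> North
  L (left (90° counter-clockwise)) -> West
  L (left (90° counter-clockwise)) -> South
Final: South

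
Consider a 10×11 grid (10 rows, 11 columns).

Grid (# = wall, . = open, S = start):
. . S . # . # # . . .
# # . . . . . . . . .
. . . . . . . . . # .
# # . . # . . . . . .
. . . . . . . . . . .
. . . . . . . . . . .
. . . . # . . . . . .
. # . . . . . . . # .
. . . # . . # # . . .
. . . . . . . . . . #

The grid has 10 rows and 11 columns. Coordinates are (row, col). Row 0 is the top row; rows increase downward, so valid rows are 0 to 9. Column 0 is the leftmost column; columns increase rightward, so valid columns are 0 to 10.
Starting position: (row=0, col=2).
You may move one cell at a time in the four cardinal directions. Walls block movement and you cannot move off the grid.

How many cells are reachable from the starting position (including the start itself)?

Answer: Reachable cells: 94

Derivation:
BFS flood-fill from (row=0, col=2):
  Distance 0: (row=0, col=2)
  Distance 1: (row=0, col=1), (row=0, col=3), (row=1, col=2)
  Distance 2: (row=0, col=0), (row=1, col=3), (row=2, col=2)
  Distance 3: (row=1, col=4), (row=2, col=1), (row=2, col=3), (row=3, col=2)
  Distance 4: (row=1, col=5), (row=2, col=0), (row=2, col=4), (row=3, col=3), (row=4, col=2)
  Distance 5: (row=0, col=5), (row=1, col=6), (row=2, col=5), (row=4, col=1), (row=4, col=3), (row=5, col=2)
  Distance 6: (row=1, col=7), (row=2, col=6), (row=3, col=5), (row=4, col=0), (row=4, col=4), (row=5, col=1), (row=5, col=3), (row=6, col=2)
  Distance 7: (row=1, col=8), (row=2, col=7), (row=3, col=6), (row=4, col=5), (row=5, col=0), (row=5, col=4), (row=6, col=1), (row=6, col=3), (row=7, col=2)
  Distance 8: (row=0, col=8), (row=1, col=9), (row=2, col=8), (row=3, col=7), (row=4, col=6), (row=5, col=5), (row=6, col=0), (row=7, col=3), (row=8, col=2)
  Distance 9: (row=0, col=9), (row=1, col=10), (row=3, col=8), (row=4, col=7), (row=5, col=6), (row=6, col=5), (row=7, col=0), (row=7, col=4), (row=8, col=1), (row=9, col=2)
  Distance 10: (row=0, col=10), (row=2, col=10), (row=3, col=9), (row=4, col=8), (row=5, col=7), (row=6, col=6), (row=7, col=5), (row=8, col=0), (row=8, col=4), (row=9, col=1), (row=9, col=3)
  Distance 11: (row=3, col=10), (row=4, col=9), (row=5, col=8), (row=6, col=7), (row=7, col=6), (row=8, col=5), (row=9, col=0), (row=9, col=4)
  Distance 12: (row=4, col=10), (row=5, col=9), (row=6, col=8), (row=7, col=7), (row=9, col=5)
  Distance 13: (row=5, col=10), (row=6, col=9), (row=7, col=8), (row=9, col=6)
  Distance 14: (row=6, col=10), (row=8, col=8), (row=9, col=7)
  Distance 15: (row=7, col=10), (row=8, col=9), (row=9, col=8)
  Distance 16: (row=8, col=10), (row=9, col=9)
Total reachable: 94 (grid has 94 open cells total)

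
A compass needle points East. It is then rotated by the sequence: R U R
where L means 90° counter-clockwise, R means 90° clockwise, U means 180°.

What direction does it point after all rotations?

Answer: Final heading: East

Derivation:
Start: East
  R (right (90° clockwise)) -> South
  U (U-turn (180°)) -> North
  R (right (90° clockwise)) -> East
Final: East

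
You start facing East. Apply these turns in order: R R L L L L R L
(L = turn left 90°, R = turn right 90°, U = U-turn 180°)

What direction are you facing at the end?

Start: East
  R (right (90° clockwise)) -> South
  R (right (90° clockwise)) -> West
  L (left (90° counter-clockwise)) -> South
  L (left (90° counter-clockwise)) -> East
  L (left (90° counter-clockwise)) -> North
  L (left (90° counter-clockwise)) -> West
  R (right (90° clockwise)) -> North
  L (left (90° counter-clockwise)) -> West
Final: West

Answer: Final heading: West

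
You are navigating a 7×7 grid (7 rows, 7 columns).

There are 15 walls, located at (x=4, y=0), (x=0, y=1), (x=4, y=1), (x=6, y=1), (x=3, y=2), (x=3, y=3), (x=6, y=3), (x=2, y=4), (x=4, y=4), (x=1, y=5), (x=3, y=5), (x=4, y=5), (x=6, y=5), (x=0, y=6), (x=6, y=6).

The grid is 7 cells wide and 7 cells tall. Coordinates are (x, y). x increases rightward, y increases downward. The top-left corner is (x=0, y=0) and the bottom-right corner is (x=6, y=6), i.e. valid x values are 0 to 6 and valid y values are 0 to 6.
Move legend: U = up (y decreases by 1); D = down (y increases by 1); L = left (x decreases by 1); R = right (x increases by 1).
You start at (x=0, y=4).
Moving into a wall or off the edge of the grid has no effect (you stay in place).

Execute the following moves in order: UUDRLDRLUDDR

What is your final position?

Answer: Final position: (x=0, y=5)

Derivation:
Start: (x=0, y=4)
  U (up): (x=0, y=4) -> (x=0, y=3)
  U (up): (x=0, y=3) -> (x=0, y=2)
  D (down): (x=0, y=2) -> (x=0, y=3)
  R (right): (x=0, y=3) -> (x=1, y=3)
  L (left): (x=1, y=3) -> (x=0, y=3)
  D (down): (x=0, y=3) -> (x=0, y=4)
  R (right): (x=0, y=4) -> (x=1, y=4)
  L (left): (x=1, y=4) -> (x=0, y=4)
  U (up): (x=0, y=4) -> (x=0, y=3)
  D (down): (x=0, y=3) -> (x=0, y=4)
  D (down): (x=0, y=4) -> (x=0, y=5)
  R (right): blocked, stay at (x=0, y=5)
Final: (x=0, y=5)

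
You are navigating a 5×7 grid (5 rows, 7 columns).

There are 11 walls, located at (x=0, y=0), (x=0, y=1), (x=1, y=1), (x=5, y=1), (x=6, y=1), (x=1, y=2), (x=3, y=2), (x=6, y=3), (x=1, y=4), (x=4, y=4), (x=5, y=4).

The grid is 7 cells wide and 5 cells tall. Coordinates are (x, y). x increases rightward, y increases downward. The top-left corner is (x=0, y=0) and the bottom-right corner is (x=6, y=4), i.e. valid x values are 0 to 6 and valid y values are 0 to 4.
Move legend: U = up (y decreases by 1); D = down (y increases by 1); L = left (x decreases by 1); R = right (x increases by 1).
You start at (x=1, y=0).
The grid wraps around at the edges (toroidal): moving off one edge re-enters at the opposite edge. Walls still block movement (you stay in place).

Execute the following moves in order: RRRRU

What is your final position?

Answer: Final position: (x=5, y=0)

Derivation:
Start: (x=1, y=0)
  R (right): (x=1, y=0) -> (x=2, y=0)
  R (right): (x=2, y=0) -> (x=3, y=0)
  R (right): (x=3, y=0) -> (x=4, y=0)
  R (right): (x=4, y=0) -> (x=5, y=0)
  U (up): blocked, stay at (x=5, y=0)
Final: (x=5, y=0)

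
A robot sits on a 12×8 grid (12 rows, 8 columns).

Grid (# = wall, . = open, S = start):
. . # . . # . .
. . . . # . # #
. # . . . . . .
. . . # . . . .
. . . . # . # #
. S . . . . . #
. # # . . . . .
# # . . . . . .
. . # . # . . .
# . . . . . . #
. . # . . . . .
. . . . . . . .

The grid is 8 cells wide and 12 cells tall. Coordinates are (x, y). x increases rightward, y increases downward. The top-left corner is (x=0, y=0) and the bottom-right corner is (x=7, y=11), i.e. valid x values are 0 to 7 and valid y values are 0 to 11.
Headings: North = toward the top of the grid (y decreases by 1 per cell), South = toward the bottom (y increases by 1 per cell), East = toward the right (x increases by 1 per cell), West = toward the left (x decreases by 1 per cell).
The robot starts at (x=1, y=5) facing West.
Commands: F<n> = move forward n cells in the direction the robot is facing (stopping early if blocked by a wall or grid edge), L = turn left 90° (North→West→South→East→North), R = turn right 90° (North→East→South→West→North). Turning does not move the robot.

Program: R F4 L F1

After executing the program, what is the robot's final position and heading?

Start: (x=1, y=5), facing West
  R: turn right, now facing North
  F4: move forward 2/4 (blocked), now at (x=1, y=3)
  L: turn left, now facing West
  F1: move forward 1, now at (x=0, y=3)
Final: (x=0, y=3), facing West

Answer: Final position: (x=0, y=3), facing West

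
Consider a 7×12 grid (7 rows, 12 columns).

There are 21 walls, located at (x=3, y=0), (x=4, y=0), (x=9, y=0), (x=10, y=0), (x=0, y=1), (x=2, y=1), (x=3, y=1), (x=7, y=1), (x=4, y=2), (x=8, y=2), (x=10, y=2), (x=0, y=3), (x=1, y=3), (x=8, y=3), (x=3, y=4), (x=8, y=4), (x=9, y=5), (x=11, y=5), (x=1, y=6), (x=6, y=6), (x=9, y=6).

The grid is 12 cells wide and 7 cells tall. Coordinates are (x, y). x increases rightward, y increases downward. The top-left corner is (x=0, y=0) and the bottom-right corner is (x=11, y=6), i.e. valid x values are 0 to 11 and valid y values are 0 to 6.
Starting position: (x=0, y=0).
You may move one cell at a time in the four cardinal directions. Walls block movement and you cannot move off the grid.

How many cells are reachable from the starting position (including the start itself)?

Answer: Reachable cells: 63

Derivation:
BFS flood-fill from (x=0, y=0):
  Distance 0: (x=0, y=0)
  Distance 1: (x=1, y=0)
  Distance 2: (x=2, y=0), (x=1, y=1)
  Distance 3: (x=1, y=2)
  Distance 4: (x=0, y=2), (x=2, y=2)
  Distance 5: (x=3, y=2), (x=2, y=3)
  Distance 6: (x=3, y=3), (x=2, y=4)
  Distance 7: (x=4, y=3), (x=1, y=4), (x=2, y=5)
  Distance 8: (x=5, y=3), (x=0, y=4), (x=4, y=4), (x=1, y=5), (x=3, y=5), (x=2, y=6)
  Distance 9: (x=5, y=2), (x=6, y=3), (x=5, y=4), (x=0, y=5), (x=4, y=5), (x=3, y=6)
  Distance 10: (x=5, y=1), (x=6, y=2), (x=7, y=3), (x=6, y=4), (x=5, y=5), (x=0, y=6), (x=4, y=6)
  Distance 11: (x=5, y=0), (x=4, y=1), (x=6, y=1), (x=7, y=2), (x=7, y=4), (x=6, y=5), (x=5, y=6)
  Distance 12: (x=6, y=0), (x=7, y=5)
  Distance 13: (x=7, y=0), (x=8, y=5), (x=7, y=6)
  Distance 14: (x=8, y=0), (x=8, y=6)
  Distance 15: (x=8, y=1)
  Distance 16: (x=9, y=1)
  Distance 17: (x=10, y=1), (x=9, y=2)
  Distance 18: (x=11, y=1), (x=9, y=3)
  Distance 19: (x=11, y=0), (x=11, y=2), (x=10, y=3), (x=9, y=4)
  Distance 20: (x=11, y=3), (x=10, y=4)
  Distance 21: (x=11, y=4), (x=10, y=5)
  Distance 22: (x=10, y=6)
  Distance 23: (x=11, y=6)
Total reachable: 63 (grid has 63 open cells total)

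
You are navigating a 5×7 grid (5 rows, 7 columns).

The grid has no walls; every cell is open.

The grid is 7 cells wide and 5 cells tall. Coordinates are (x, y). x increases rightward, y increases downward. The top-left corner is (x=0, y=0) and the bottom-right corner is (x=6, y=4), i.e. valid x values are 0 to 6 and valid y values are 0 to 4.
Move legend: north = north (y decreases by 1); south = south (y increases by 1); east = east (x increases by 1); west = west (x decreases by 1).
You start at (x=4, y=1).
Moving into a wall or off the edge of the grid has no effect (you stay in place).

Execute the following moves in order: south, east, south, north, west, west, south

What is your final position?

Start: (x=4, y=1)
  south (south): (x=4, y=1) -> (x=4, y=2)
  east (east): (x=4, y=2) -> (x=5, y=2)
  south (south): (x=5, y=2) -> (x=5, y=3)
  north (north): (x=5, y=3) -> (x=5, y=2)
  west (west): (x=5, y=2) -> (x=4, y=2)
  west (west): (x=4, y=2) -> (x=3, y=2)
  south (south): (x=3, y=2) -> (x=3, y=3)
Final: (x=3, y=3)

Answer: Final position: (x=3, y=3)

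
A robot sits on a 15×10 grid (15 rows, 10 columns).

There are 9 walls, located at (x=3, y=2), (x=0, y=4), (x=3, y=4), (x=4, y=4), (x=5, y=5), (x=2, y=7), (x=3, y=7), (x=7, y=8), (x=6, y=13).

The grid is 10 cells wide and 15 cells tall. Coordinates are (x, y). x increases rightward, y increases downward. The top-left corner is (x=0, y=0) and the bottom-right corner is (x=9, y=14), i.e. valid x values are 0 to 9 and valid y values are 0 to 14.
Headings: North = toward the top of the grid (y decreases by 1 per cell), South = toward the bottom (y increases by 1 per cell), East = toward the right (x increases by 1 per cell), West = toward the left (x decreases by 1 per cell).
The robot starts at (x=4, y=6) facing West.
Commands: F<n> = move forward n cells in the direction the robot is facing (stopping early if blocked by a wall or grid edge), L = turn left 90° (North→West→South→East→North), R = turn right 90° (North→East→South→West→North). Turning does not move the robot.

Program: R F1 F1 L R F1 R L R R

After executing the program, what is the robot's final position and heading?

Start: (x=4, y=6), facing West
  R: turn right, now facing North
  F1: move forward 1, now at (x=4, y=5)
  F1: move forward 0/1 (blocked), now at (x=4, y=5)
  L: turn left, now facing West
  R: turn right, now facing North
  F1: move forward 0/1 (blocked), now at (x=4, y=5)
  R: turn right, now facing East
  L: turn left, now facing North
  R: turn right, now facing East
  R: turn right, now facing South
Final: (x=4, y=5), facing South

Answer: Final position: (x=4, y=5), facing South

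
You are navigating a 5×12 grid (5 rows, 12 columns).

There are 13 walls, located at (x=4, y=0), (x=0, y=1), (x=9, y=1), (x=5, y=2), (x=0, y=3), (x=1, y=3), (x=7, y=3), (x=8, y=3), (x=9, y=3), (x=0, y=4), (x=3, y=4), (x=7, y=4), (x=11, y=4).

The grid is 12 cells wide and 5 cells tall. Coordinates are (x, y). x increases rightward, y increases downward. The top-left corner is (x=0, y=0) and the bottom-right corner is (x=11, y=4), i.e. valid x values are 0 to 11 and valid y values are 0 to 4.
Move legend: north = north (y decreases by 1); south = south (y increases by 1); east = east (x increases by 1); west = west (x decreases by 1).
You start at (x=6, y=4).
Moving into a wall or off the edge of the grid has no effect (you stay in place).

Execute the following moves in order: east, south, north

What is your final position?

Answer: Final position: (x=6, y=3)

Derivation:
Start: (x=6, y=4)
  east (east): blocked, stay at (x=6, y=4)
  south (south): blocked, stay at (x=6, y=4)
  north (north): (x=6, y=4) -> (x=6, y=3)
Final: (x=6, y=3)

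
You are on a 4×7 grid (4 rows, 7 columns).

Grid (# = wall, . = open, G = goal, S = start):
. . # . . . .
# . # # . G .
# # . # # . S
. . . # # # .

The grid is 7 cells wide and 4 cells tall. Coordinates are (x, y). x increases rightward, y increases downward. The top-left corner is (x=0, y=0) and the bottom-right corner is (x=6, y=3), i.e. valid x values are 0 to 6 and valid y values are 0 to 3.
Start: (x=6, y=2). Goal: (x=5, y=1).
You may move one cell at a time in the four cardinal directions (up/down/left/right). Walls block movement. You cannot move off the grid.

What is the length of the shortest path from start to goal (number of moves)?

Answer: Shortest path length: 2

Derivation:
BFS from (x=6, y=2) until reaching (x=5, y=1):
  Distance 0: (x=6, y=2)
  Distance 1: (x=6, y=1), (x=5, y=2), (x=6, y=3)
  Distance 2: (x=6, y=0), (x=5, y=1)  <- goal reached here
One shortest path (2 moves): (x=6, y=2) -> (x=5, y=2) -> (x=5, y=1)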